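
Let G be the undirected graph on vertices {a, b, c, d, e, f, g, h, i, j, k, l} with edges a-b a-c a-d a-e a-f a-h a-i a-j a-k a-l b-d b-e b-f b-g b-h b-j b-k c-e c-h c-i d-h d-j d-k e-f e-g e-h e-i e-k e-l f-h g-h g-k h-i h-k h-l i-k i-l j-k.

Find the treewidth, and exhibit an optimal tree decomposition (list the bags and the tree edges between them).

Every bag has size at most 5, so the width is 5 − 1 = 4 and tw(G) ≤ 4. For the lower bound, the 5 vertices {a, b, d, j, k} are pairwise adjacent, and any tree decomposition puts a clique entirely inside one bag — forcing width ≥ 4. Therefore the treewidth is 4.

Treewidth 4.
One such decomposition:
Bags: B1 = {a, b, d, h, k}  B2 = {a, b, d, j, k}  B3 = {a, b, e, h, k}  B4 = {a, e, h, i, k}  B5 = {a, c, e, h, i}  B6 = {b, e, g, h, k}  B7 = {a, b, e, f, h}  B8 = {a, e, h, i, l}
Tree: B1–B2, B1–B3, B3–B4, B4–B5, B3–B6, B3–B7, B4–B8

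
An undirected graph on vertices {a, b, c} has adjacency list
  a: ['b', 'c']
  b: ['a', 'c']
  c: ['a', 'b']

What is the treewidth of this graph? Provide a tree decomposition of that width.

A single bag containing all 3 vertices is trivially a valid decomposition of width 2. Conversely, {a, b, c} is a clique of size 3, and the vertices of any clique must share a bag in every tree decomposition; so some bag has ≥ 3 vertices and tw(G) ≥ 2. The upper and lower bounds meet at 2, so that is the treewidth.

Treewidth 2.
One optimal decomposition is:
Bags: B1 = {a, b, c}
Tree: (single bag)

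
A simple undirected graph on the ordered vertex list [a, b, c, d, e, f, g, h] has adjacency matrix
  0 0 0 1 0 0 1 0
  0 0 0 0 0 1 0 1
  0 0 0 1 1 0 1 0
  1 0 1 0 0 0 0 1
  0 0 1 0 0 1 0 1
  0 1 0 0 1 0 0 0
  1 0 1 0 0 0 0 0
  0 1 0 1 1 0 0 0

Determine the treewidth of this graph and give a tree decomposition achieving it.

Every bag has size at most 3, so the width is 3 − 1 = 2 and tw(G) ≤ 2. Since g–a–d–c–g is a cycle in G, G is not acyclic. Forests are exactly the graphs of treewidth ≤ 1, so tw(G) ≥ 2. Therefore the treewidth is 2.

Treewidth 2.
One optimal decomposition is:
Bags: B1 = {a, c, g}  B2 = {a, c, d}  B3 = {c, d, e}  B4 = {d, e, h}  B5 = {e, f, h}  B6 = {b, f, h}
Tree: B1–B2, B2–B3, B3–B4, B4–B5, B5–B6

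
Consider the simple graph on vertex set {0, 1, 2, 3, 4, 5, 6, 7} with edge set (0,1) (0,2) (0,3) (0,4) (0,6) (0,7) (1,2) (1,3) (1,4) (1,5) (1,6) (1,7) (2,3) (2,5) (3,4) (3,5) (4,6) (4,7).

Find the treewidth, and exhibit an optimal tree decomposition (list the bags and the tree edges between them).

Treewidth 3.
One optimal decomposition is:
Bags: B1 = {0, 1, 3, 4}  B2 = {0, 1, 4, 6}  B3 = {0, 1, 2, 3}  B4 = {0, 1, 4, 7}  B5 = {1, 2, 3, 5}
Tree: B1–B2, B1–B3, B1–B4, B3–B5

The largest bag has 4 vertices, giving width 3; this decomposition certifies tw(G) ≤ 3. For the lower bound, the 4 vertices {0, 1, 2, 3} are pairwise adjacent, and any tree decomposition puts a clique entirely inside one bag — forcing width ≥ 3. The upper and lower bounds meet at 3, so that is the treewidth.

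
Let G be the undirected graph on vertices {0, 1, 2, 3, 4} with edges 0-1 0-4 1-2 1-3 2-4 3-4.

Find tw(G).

A width-2 tree decomposition is:
Bags: B1 = {0, 1, 4}  B2 = {1, 2, 4}  B3 = {1, 3, 4}
Tree: B1–B2, B2–B3
The largest bag has 3 vertices, giving width 2; this decomposition certifies tw(G) ≤ 2. Since 0–4–2–1–0 is a cycle in G, G is not acyclic. Forests are exactly the graphs of treewidth ≤ 1, so tw(G) ≥ 2. Hence tw(G) = 2 exactly.

2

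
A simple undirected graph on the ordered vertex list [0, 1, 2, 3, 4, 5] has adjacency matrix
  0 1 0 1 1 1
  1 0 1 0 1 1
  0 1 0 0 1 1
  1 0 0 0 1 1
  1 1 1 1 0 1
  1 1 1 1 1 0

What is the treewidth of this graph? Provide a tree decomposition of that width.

Every bag has size at most 4, so the width is 4 − 1 = 3 and tw(G) ≤ 3. On the other hand G contains the 4-clique {0, 1, 4, 5}. A clique must lie in a single bag of any decomposition, so no decomposition can have width below 3. Therefore the treewidth is 3.

Treewidth 3.
One such decomposition:
Bags: B1 = {1, 2, 4, 5}  B2 = {0, 1, 4, 5}  B3 = {0, 3, 4, 5}
Tree: B1–B2, B2–B3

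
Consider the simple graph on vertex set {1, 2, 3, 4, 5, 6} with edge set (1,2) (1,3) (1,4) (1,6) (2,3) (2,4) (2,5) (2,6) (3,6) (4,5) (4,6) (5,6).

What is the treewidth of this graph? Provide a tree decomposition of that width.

Treewidth 3.
Bags: B1 = {1, 2, 4, 6}  B2 = {2, 4, 5, 6}  B3 = {1, 2, 3, 6}
Tree: B1–B2, B1–B3

Each bag holds 4 vertices, so the decomposition has width 3, which upper-bounds the treewidth. Conversely, {1, 2, 3, 6} is a clique of size 4, and the vertices of any clique must share a bag in every tree decomposition; so some bag has ≥ 4 vertices and tw(G) ≥ 3. Hence tw(G) = 3 exactly.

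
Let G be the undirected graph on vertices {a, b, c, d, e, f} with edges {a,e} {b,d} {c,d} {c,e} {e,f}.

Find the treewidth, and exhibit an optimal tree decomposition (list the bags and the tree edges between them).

Each bag holds 2 vertices, so the decomposition has width 1, which upper-bounds the treewidth. G has an edge, so its treewidth is at least 1. Hence tw(G) = 1 exactly.

Treewidth 1.
One optimal decomposition is:
Bags: B1 = {a, e}  B2 = {c, e}  B3 = {c, d}  B4 = {e, f}  B5 = {b, d}
Tree: B1–B2, B2–B3, B2–B4, B3–B5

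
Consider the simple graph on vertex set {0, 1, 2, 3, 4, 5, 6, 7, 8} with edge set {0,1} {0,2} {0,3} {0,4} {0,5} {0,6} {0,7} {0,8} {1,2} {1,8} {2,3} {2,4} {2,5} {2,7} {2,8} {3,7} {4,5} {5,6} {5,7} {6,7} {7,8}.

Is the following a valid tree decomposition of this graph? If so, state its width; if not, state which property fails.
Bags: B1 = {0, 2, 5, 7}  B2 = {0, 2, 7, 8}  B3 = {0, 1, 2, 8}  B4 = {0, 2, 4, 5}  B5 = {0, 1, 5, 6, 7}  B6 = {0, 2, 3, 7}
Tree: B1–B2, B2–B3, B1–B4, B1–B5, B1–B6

A tree decomposition must satisfy three properties: every vertex lies in some bag; for every edge, both endpoints lie together in some bag; and for every vertex, the bags containing it form a connected subtree. Here bags containing vertex 1 are not connected in the tree, so the decomposition is invalid.

No — bags containing vertex 1 are not connected in the tree.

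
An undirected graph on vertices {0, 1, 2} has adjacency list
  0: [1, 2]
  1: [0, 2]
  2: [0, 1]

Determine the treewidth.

A width-2 tree decomposition is:
Bags: B1 = {0, 1, 2}
Tree: (single bag)
A single bag containing all 3 vertices is trivially a valid decomposition of width 2. Conversely, {0, 1, 2} is a clique of size 3, and the vertices of any clique must share a bag in every tree decomposition; so some bag has ≥ 3 vertices and tw(G) ≥ 2. Combining the bounds, tw(G) = 2.

2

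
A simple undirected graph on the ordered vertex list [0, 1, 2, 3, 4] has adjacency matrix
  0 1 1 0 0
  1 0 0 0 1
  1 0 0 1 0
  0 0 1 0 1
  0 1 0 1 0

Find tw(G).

2

A width-2 tree decomposition is:
Bags: B1 = {0, 2, 3}  B2 = {0, 1, 3}  B3 = {1, 3, 4}
Tree: B1–B2, B2–B3
Each bag holds 3 vertices, so the decomposition has width 2, which upper-bounds the treewidth. Since 3–2–0–1–4–3 is a cycle in G, G is not acyclic. Forests are exactly the graphs of treewidth ≤ 1, so tw(G) ≥ 2. Combining the bounds, tw(G) = 2.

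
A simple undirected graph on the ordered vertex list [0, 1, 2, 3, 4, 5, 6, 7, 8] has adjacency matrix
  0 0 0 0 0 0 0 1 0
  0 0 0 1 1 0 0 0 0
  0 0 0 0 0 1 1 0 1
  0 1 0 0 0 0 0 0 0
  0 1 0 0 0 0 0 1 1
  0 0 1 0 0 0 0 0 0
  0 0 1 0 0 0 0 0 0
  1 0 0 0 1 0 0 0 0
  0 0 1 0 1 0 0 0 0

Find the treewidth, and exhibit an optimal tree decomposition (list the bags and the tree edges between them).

Treewidth 1.
Bags: B1 = {2, 8}  B2 = {4, 8}  B3 = {2, 6}  B4 = {4, 7}  B5 = {0, 7}  B6 = {2, 5}  B7 = {1, 4}  B8 = {1, 3}
Tree: B1–B2, B1–B3, B2–B4, B4–B5, B1–B6, B4–B7, B7–B8

The largest bag has 2 vertices, giving width 1; this decomposition certifies tw(G) ≤ 1. G has an edge, so its treewidth is at least 1. Therefore the treewidth is 1.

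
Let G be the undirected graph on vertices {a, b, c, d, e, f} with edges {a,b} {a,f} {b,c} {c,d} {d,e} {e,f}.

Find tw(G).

A width-2 tree decomposition is:
Bags: B1 = {a, b, c}  B2 = {a, c, d}  B3 = {a, d, e}  B4 = {a, e, f}
Tree: B1–B2, B2–B3, B3–B4
The largest bag has 3 vertices, giving width 2; this decomposition certifies tw(G) ≤ 2. For the lower bound, G contains the cycle a–b–c–d–e–f–a, so G is not a forest; only forests have treewidth ≤ 1, hence tw(G) ≥ 2. Combining the bounds, tw(G) = 2.

2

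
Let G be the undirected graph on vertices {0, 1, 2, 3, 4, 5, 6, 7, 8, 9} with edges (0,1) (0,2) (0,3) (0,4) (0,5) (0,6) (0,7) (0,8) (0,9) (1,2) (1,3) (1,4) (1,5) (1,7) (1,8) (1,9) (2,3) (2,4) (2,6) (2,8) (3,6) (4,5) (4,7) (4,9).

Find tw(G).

A width-3 tree decomposition is:
Bags: B1 = {0, 1, 2, 3}  B2 = {0, 1, 2, 4}  B3 = {0, 2, 3, 6}  B4 = {0, 1, 4, 9}  B5 = {0, 1, 4, 7}  B6 = {0, 1, 2, 8}  B7 = {0, 1, 4, 5}
Tree: B1–B2, B1–B3, B2–B4, B2–B5, B1–B6, B4–B7
Each bag holds 4 vertices, so the decomposition has width 3, which upper-bounds the treewidth. On the other hand G contains the 4-clique {0, 1, 2, 8}. A clique must lie in a single bag of any decomposition, so no decomposition can have width below 3. Therefore the treewidth is 3.

3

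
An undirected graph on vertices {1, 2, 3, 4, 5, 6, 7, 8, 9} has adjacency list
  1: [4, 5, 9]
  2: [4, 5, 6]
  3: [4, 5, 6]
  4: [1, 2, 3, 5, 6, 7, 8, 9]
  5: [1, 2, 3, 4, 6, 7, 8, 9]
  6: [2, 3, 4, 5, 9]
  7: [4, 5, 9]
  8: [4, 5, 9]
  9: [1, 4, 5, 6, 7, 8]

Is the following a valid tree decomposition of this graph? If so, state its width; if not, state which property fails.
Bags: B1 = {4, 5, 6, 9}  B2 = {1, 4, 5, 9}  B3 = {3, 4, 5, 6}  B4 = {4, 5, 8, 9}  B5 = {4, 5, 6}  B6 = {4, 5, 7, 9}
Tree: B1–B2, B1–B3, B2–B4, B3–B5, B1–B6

A tree decomposition must satisfy three properties: every vertex lies in some bag; for every edge, both endpoints lie together in some bag; and for every vertex, the bags containing it form a connected subtree. Here vertex 2 appears in no bag, so the decomposition is invalid.

No — vertex 2 appears in no bag.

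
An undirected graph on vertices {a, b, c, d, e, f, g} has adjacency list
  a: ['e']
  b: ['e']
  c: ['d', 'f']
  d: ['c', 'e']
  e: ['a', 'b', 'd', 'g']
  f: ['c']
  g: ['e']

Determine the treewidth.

A width-1 tree decomposition is:
Bags: B1 = {c, f}  B2 = {c, d}  B3 = {d, e}  B4 = {a, e}  B5 = {e, g}  B6 = {b, e}
Tree: B1–B2, B2–B3, B3–B4, B4–B5, B4–B6
The largest bag has 2 vertices, giving width 1; this decomposition certifies tw(G) ≤ 1. Any graph with an edge has treewidth ≥ 1, and G has the edge f–c. Therefore the treewidth is 1.

1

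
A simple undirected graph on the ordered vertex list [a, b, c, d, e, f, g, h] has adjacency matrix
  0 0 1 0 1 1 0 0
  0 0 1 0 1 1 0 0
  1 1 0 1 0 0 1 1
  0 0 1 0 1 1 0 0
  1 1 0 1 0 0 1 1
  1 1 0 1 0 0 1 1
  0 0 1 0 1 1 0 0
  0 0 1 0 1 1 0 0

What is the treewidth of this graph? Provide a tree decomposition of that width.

The largest bag has 4 vertices, giving width 3; this decomposition certifies tw(G) ≤ 3. For the lower bound: the 4 vertex sets {e,g}, {a,c}, {f}, {d} are disjoint, each induces a connected subgraph, and every pair is joined by at least one edge of G. Contracting each set to a single vertex therefore yields K_{4} as a minor, and since treewidth is minor-monotone, tw(G) ≥ tw(K_{4}) = 3. Combining the bounds, tw(G) = 3.

Treewidth 3.
Bags: B1 = {c, e, f, g}  B2 = {a, c, e, f}  B3 = {c, d, e, f}  B4 = {c, e, f, h}  B5 = {b, c, e, f}
Tree: B1–B2, B2–B3, B3–B4, B4–B5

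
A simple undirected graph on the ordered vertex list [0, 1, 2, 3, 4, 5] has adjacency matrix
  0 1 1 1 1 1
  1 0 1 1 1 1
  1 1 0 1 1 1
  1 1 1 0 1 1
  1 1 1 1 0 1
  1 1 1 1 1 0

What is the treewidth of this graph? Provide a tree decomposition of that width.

Treewidth 5.
One optimal decomposition is:
Bags: B1 = {0, 1, 2, 3, 4, 5}
Tree: (single bag)

With just one bag of size 6, the width is 6 − 1 = 5, so tw(G) ≤ 5. For the lower bound, the 6 vertices {0, 1, 2, 3, 4, 5} are pairwise adjacent, and any tree decomposition puts a clique entirely inside one bag — forcing width ≥ 5. The upper and lower bounds meet at 5, so that is the treewidth.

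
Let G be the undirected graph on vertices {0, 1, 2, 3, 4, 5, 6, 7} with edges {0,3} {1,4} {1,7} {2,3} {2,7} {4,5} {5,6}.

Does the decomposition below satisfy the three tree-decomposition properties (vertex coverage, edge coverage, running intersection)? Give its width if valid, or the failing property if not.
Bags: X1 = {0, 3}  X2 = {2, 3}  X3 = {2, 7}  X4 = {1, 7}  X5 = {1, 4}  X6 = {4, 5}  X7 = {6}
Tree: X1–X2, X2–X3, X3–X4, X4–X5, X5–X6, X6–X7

No — edge (5,6) lies in no bag.

A tree decomposition must satisfy three properties: every vertex lies in some bag; for every edge, both endpoints lie together in some bag; and for every vertex, the bags containing it form a connected subtree. Here edge (5,6) lies in no bag, so the decomposition is invalid.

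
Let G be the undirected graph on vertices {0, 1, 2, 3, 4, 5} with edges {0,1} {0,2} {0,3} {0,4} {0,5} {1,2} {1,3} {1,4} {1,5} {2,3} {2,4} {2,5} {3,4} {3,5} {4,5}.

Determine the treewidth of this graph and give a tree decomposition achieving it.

Treewidth 5.
One such decomposition:
Bags: B1 = {0, 1, 2, 3, 4, 5}
Tree: (single bag)

A single bag containing all 6 vertices is trivially a valid decomposition of width 5. For the lower bound, the 6 vertices {0, 1, 2, 3, 4, 5} are pairwise adjacent, and any tree decomposition puts a clique entirely inside one bag — forcing width ≥ 5. Combining the bounds, tw(G) = 5.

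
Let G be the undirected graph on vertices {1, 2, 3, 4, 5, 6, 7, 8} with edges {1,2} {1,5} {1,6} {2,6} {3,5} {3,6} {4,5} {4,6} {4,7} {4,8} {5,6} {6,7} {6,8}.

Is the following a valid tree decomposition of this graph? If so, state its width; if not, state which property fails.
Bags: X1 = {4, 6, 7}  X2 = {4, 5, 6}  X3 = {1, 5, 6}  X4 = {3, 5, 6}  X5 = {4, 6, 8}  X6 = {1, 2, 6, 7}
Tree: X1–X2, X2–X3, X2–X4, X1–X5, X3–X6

No — bags containing vertex 7 are not connected in the tree.

A tree decomposition must satisfy three properties: every vertex lies in some bag; for every edge, both endpoints lie together in some bag; and for every vertex, the bags containing it form a connected subtree. Here bags containing vertex 7 are not connected in the tree, so the decomposition is invalid.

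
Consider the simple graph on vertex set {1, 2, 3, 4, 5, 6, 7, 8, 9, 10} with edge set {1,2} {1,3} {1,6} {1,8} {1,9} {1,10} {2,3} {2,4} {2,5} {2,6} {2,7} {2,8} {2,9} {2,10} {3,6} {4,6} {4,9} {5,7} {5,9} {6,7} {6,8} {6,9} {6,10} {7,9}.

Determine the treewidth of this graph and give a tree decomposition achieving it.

The largest bag has 4 vertices, giving width 3; this decomposition certifies tw(G) ≤ 3. For the lower bound, the 4 vertices {2, 5, 7, 9} are pairwise adjacent, and any tree decomposition puts a clique entirely inside one bag — forcing width ≥ 3. The upper and lower bounds meet at 3, so that is the treewidth.

Treewidth 3.
Bags: B1 = {1, 2, 6, 9}  B2 = {1, 2, 6, 8}  B3 = {2, 4, 6, 9}  B4 = {1, 2, 3, 6}  B5 = {2, 6, 7, 9}  B6 = {2, 5, 7, 9}  B7 = {1, 2, 6, 10}
Tree: B1–B2, B1–B3, B1–B4, B3–B5, B5–B6, B2–B7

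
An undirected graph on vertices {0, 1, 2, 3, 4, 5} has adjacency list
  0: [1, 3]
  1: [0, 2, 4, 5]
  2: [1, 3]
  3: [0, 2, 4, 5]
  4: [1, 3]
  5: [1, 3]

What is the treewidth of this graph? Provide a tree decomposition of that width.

Treewidth 2.
Bags: B1 = {0, 1, 3}  B2 = {1, 3, 5}  B3 = {1, 2, 3}  B4 = {1, 3, 4}
Tree: B1–B2, B2–B3, B3–B4

Every bag has size at most 3, so the width is 3 − 1 = 2 and tw(G) ≤ 2. For the lower bound, G contains the cycle 3–0–1–5–3, so G is not a forest; only forests have treewidth ≤ 1, hence tw(G) ≥ 2. Combining the bounds, tw(G) = 2.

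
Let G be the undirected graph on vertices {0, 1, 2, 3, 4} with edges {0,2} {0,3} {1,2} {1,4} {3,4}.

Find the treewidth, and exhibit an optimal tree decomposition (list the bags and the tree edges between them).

Every bag has size at most 3, so the width is 3 − 1 = 2 and tw(G) ≤ 2. The edges 3–0–2–1–4–3 form a cycle, so G is not a tree and its treewidth is at least 2. Hence tw(G) = 2 exactly.

Treewidth 2.
Bags: B1 = {0, 2, 3}  B2 = {1, 2, 3}  B3 = {1, 3, 4}
Tree: B1–B2, B2–B3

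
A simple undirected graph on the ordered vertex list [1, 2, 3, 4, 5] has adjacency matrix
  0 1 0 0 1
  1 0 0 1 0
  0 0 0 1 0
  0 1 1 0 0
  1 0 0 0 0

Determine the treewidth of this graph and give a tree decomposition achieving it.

Treewidth 1.
One such decomposition:
Bags: B1 = {3, 4}  B2 = {2, 4}  B3 = {1, 2}  B4 = {1, 5}
Tree: B1–B2, B2–B3, B3–B4

Every bag has size at most 2, so the width is 2 − 1 = 1 and tw(G) ≤ 1. G has an edge, so its treewidth is at least 1. The upper and lower bounds meet at 1, so that is the treewidth.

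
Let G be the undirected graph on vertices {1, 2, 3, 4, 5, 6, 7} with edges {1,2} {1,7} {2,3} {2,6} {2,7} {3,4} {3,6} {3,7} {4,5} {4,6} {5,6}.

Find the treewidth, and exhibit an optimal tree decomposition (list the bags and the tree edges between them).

Each bag holds 3 vertices, so the decomposition has width 2, which upper-bounds the treewidth. For the lower bound, the 3 vertices {1, 2, 7} are pairwise adjacent, and any tree decomposition puts a clique entirely inside one bag — forcing width ≥ 2. Hence tw(G) = 2 exactly.

Treewidth 2.
One such decomposition:
Bags: B1 = {2, 3, 7}  B2 = {2, 3, 6}  B3 = {3, 4, 6}  B4 = {1, 2, 7}  B5 = {4, 5, 6}
Tree: B1–B2, B2–B3, B1–B4, B3–B5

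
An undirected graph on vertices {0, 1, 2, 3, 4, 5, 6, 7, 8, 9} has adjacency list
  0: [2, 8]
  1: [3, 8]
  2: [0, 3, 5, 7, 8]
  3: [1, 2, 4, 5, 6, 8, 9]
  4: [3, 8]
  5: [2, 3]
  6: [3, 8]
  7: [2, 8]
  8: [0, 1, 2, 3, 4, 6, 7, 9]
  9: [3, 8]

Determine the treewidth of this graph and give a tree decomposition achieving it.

Treewidth 2.
One such decomposition:
Bags: B1 = {2, 3, 8}  B2 = {3, 4, 8}  B3 = {1, 3, 8}  B4 = {3, 8, 9}  B5 = {2, 7, 8}  B6 = {2, 3, 5}  B7 = {3, 6, 8}  B8 = {0, 2, 8}
Tree: B1–B2, B1–B3, B2–B4, B1–B5, B1–B6, B1–B7, B5–B8

The largest bag has 3 vertices, giving width 2; this decomposition certifies tw(G) ≤ 2. Conversely, {0, 2, 8} is a clique of size 3, and the vertices of any clique must share a bag in every tree decomposition; so some bag has ≥ 3 vertices and tw(G) ≥ 2. Therefore the treewidth is 2.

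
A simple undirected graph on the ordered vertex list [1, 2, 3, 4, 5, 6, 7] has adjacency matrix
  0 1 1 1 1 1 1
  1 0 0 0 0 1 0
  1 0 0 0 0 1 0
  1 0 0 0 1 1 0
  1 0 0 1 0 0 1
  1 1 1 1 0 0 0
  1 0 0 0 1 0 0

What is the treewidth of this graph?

A width-2 tree decomposition is:
Bags: B1 = {1, 4, 6}  B2 = {1, 4, 5}  B3 = {1, 5, 7}  B4 = {1, 2, 6}  B5 = {1, 3, 6}
Tree: B1–B2, B2–B3, B1–B4, B1–B5
The largest bag has 3 vertices, giving width 2; this decomposition certifies tw(G) ≤ 2. Conversely, {1, 4, 5} is a clique of size 3, and the vertices of any clique must share a bag in every tree decomposition; so some bag has ≥ 3 vertices and tw(G) ≥ 2. The upper and lower bounds meet at 2, so that is the treewidth.

2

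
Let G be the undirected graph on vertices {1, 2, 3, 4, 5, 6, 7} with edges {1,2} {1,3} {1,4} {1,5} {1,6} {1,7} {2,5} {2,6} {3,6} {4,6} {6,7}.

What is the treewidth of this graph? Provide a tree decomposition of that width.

The largest bag has 3 vertices, giving width 2; this decomposition certifies tw(G) ≤ 2. For the lower bound, the 3 vertices {1, 2, 5} are pairwise adjacent, and any tree decomposition puts a clique entirely inside one bag — forcing width ≥ 2. Combining the bounds, tw(G) = 2.

Treewidth 2.
One such decomposition:
Bags: B1 = {1, 2, 6}  B2 = {1, 6, 7}  B3 = {1, 2, 5}  B4 = {1, 3, 6}  B5 = {1, 4, 6}
Tree: B1–B2, B1–B3, B2–B4, B1–B5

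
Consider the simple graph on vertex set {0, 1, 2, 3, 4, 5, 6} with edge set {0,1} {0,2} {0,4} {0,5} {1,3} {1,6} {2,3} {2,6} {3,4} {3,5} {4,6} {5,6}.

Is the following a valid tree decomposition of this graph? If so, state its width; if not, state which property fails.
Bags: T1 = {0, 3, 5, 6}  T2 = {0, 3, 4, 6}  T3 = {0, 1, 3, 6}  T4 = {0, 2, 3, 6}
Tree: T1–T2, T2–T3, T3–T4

Every vertex of G appears in some bag (union = {0, 1, 2, 3, 4, 5, 6}); every edge is covered by a bag; and for each vertex v the set of bags containing v is connected in the bag tree. The decomposition is therefore valid. The largest bag has 4 vertices, so the width is 3.

Yes; width 3.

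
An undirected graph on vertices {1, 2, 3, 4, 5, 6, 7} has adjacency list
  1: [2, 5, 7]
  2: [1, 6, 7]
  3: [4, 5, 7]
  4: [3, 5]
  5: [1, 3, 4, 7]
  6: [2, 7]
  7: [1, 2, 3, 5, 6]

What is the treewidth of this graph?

A width-2 tree decomposition is:
Bags: B1 = {1, 5, 7}  B2 = {3, 5, 7}  B3 = {1, 2, 7}  B4 = {2, 6, 7}  B5 = {3, 4, 5}
Tree: B1–B2, B1–B3, B3–B4, B2–B5
The largest bag has 3 vertices, giving width 2; this decomposition certifies tw(G) ≤ 2. On the other hand G contains the 3-clique {3, 4, 5}. A clique must lie in a single bag of any decomposition, so no decomposition can have width below 2. Combining the bounds, tw(G) = 2.

2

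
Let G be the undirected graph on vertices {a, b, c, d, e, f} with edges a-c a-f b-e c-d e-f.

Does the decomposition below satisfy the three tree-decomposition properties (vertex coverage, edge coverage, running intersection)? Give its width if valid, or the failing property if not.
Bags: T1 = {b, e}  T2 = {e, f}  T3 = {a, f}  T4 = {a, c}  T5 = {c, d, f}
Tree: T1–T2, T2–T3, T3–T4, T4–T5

A tree decomposition must satisfy three properties: every vertex lies in some bag; for every edge, both endpoints lie together in some bag; and for every vertex, the bags containing it form a connected subtree. Here bags containing vertex f are not connected in the tree, so the decomposition is invalid.

No — bags containing vertex f are not connected in the tree.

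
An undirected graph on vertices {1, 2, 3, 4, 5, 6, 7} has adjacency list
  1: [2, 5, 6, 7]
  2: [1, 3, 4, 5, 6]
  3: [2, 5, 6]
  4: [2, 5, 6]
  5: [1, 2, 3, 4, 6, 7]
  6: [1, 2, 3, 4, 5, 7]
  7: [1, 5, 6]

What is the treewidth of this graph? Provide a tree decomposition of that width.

The largest bag has 4 vertices, giving width 3; this decomposition certifies tw(G) ≤ 3. Conversely, {1, 2, 5, 6} is a clique of size 4, and the vertices of any clique must share a bag in every tree decomposition; so some bag has ≥ 4 vertices and tw(G) ≥ 3. Combining the bounds, tw(G) = 3.

Treewidth 3.
One optimal decomposition is:
Bags: B1 = {1, 5, 6, 7}  B2 = {1, 2, 5, 6}  B3 = {2, 3, 5, 6}  B4 = {2, 4, 5, 6}
Tree: B1–B2, B2–B3, B2–B4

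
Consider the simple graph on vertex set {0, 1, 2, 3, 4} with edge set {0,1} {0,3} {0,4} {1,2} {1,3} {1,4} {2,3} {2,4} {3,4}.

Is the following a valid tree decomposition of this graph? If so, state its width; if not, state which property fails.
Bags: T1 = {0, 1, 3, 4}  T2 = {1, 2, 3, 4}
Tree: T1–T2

Yes; width 3.

Checking the three conditions: (i) the bags cover all of {0, 1, 2, 3, 4}; (ii) for each edge, some bag contains both endpoints; (iii) the bags containing any fixed vertex form a subtree. All hold, so the decomposition is valid with width 4 − 1 = 3.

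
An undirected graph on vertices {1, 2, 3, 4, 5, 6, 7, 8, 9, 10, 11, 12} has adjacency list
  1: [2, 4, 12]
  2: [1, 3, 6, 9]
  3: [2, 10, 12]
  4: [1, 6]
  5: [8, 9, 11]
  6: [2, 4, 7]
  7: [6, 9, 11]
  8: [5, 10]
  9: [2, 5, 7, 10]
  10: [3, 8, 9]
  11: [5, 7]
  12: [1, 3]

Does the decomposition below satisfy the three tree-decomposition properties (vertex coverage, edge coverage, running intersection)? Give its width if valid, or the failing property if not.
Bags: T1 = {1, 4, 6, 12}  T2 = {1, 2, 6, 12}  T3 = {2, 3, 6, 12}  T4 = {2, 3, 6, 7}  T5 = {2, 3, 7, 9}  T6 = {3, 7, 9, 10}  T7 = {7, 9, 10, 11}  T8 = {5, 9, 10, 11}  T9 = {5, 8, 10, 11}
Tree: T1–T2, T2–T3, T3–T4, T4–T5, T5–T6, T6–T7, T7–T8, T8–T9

Yes; width 3.

Checking the three conditions: (i) the bags cover all of {1, 2, 3, 4, 5, 6, 7, 8, 9, 10, 11, 12}; (ii) for each edge, some bag contains both endpoints; (iii) the bags containing any fixed vertex form a subtree. All hold, so the decomposition is valid with width 4 − 1 = 3.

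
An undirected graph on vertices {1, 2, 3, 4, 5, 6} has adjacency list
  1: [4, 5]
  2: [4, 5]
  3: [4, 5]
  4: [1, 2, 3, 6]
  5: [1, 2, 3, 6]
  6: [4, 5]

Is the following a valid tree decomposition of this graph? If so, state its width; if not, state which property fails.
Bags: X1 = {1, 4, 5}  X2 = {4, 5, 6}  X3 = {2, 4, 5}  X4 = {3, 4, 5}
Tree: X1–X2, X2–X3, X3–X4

Checking the three conditions: (i) the bags cover all of {1, 2, 3, 4, 5, 6}; (ii) for each edge, some bag contains both endpoints; (iii) the bags containing any fixed vertex form a subtree. All hold, so the decomposition is valid with width 3 − 1 = 2.

Yes; width 2.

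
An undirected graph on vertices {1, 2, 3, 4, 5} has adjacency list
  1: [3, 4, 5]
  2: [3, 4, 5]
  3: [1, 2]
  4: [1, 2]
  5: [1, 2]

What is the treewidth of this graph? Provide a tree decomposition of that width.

The largest bag has 3 vertices, giving width 2; this decomposition certifies tw(G) ≤ 2. The edges 2–5–1–4–2 form a cycle, so G is not a tree and its treewidth is at least 2. The upper and lower bounds meet at 2, so that is the treewidth.

Treewidth 2.
One such decomposition:
Bags: B1 = {1, 2, 5}  B2 = {1, 2, 4}  B3 = {1, 2, 3}
Tree: B1–B2, B2–B3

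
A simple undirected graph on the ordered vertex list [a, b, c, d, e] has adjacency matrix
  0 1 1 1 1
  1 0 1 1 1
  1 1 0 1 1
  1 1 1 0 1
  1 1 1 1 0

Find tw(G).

4

A width-4 tree decomposition is:
Bags: B1 = {a, b, c, d, e}
Tree: (single bag)
With just one bag of size 5, the width is 5 − 1 = 4, so tw(G) ≤ 4. On the other hand G contains the 5-clique {a, b, c, d, e}. A clique must lie in a single bag of any decomposition, so no decomposition can have width below 4. Therefore the treewidth is 4.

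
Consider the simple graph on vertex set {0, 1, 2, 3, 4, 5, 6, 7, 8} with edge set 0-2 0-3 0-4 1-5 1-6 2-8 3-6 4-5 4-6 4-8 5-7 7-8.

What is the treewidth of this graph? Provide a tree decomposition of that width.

Treewidth 3.
Bags: B1 = {0, 2, 3, 8}  B2 = {0, 3, 4, 8}  B3 = {3, 4, 6, 8}  B4 = {4, 6, 7, 8}  B5 = {4, 5, 6, 7}  B6 = {1, 5, 6, 7}
Tree: B1–B2, B2–B3, B3–B4, B4–B5, B5–B6

The largest bag has 4 vertices, giving width 3; this decomposition certifies tw(G) ≤ 3. For the lower bound: the 4 vertex sets {0,2,3}, {8}, {4}, {1,5,6,7} are disjoint, each induces a connected subgraph, and every pair is joined by at least one edge of G. Contracting each set to a single vertex therefore yields K_{4} as a minor, and since treewidth is minor-monotone, tw(G) ≥ tw(K_{4}) = 3. Hence tw(G) = 3 exactly.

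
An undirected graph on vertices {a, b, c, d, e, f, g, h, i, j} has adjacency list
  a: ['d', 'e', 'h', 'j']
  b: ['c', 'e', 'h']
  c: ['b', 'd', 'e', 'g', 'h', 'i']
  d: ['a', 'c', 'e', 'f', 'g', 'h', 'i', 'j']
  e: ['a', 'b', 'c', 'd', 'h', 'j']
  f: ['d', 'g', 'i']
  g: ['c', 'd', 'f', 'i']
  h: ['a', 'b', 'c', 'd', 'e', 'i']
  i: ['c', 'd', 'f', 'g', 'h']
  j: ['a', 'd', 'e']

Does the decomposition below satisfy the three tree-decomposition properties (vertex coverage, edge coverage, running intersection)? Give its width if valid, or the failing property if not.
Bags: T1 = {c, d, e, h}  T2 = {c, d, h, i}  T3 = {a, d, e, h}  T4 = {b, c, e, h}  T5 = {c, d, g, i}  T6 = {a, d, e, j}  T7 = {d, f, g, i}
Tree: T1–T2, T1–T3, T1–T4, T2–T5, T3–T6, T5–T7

Vertex coverage: the bags together contain {a, b, c, d, e, f, g, h, i, j}, the full vertex set. Edge coverage: each edge of G has both endpoints in at least one bag. Running intersection: for every vertex, the bags containing it form a connected subtree. All three properties hold, so this is a valid tree decomposition of width max|bag| − 1 = 3, and hence tw(G) ≤ 3.

Yes; width 3.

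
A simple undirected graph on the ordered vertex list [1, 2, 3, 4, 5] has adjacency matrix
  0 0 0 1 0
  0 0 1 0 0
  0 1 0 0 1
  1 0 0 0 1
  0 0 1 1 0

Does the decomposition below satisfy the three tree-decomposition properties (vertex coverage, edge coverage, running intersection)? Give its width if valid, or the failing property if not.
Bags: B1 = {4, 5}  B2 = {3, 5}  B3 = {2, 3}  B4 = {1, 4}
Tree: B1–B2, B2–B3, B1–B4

Checking the three conditions: (i) the bags cover all of {1, 2, 3, 4, 5}; (ii) for each edge, some bag contains both endpoints; (iii) the bags containing any fixed vertex form a subtree. All hold, so the decomposition is valid with width 2 − 1 = 1.

Yes; width 1.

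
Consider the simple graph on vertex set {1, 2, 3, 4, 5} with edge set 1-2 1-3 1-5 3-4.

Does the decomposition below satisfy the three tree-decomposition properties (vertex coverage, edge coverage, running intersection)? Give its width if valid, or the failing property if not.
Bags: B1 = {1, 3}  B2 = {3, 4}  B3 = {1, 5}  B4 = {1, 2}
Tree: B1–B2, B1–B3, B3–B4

Vertex coverage: the bags together contain {1, 2, 3, 4, 5}, the full vertex set. Edge coverage: each edge of G has both endpoints in at least one bag. Running intersection: for every vertex, the bags containing it form a connected subtree. All three properties hold, so this is a valid tree decomposition of width max|bag| − 1 = 1, and hence tw(G) ≤ 1.

Yes; width 1.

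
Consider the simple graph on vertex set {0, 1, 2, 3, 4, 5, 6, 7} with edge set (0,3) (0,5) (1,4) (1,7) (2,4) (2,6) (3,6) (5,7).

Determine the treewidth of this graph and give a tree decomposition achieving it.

The largest bag has 3 vertices, giving width 2; this decomposition certifies tw(G) ≤ 2. For the lower bound, G contains the cycle 6–2–4–1–7–5–0–3–6, so G is not a forest; only forests have treewidth ≤ 1, hence tw(G) ≥ 2. Combining the bounds, tw(G) = 2.

Treewidth 2.
Bags: B1 = {2, 4, 6}  B2 = {1, 4, 6}  B3 = {1, 6, 7}  B4 = {5, 6, 7}  B5 = {0, 5, 6}  B6 = {0, 3, 6}
Tree: B1–B2, B2–B3, B3–B4, B4–B5, B5–B6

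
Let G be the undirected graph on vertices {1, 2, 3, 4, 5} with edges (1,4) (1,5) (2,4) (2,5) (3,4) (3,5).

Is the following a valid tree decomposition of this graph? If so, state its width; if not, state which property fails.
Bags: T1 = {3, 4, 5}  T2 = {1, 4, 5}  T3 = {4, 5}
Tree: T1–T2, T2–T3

A tree decomposition must satisfy three properties: every vertex lies in some bag; for every edge, both endpoints lie together in some bag; and for every vertex, the bags containing it form a connected subtree. Here vertex 2 appears in no bag, so the decomposition is invalid.

No — vertex 2 appears in no bag.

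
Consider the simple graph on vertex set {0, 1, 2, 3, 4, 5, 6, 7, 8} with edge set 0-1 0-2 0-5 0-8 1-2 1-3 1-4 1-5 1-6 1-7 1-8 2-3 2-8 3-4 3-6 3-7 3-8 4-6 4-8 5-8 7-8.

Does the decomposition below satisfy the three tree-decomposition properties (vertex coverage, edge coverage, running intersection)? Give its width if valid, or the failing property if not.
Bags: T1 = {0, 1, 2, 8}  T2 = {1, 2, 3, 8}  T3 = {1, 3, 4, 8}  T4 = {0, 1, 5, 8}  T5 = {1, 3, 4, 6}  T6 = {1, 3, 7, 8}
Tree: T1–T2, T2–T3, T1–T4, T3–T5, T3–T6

Yes; width 3.

Every vertex of G appears in some bag (union = {0, 1, 2, 3, 4, 5, 6, 7, 8}); every edge is covered by a bag; and for each vertex v the set of bags containing v is connected in the bag tree. The decomposition is therefore valid. The largest bag has 4 vertices, so the width is 3.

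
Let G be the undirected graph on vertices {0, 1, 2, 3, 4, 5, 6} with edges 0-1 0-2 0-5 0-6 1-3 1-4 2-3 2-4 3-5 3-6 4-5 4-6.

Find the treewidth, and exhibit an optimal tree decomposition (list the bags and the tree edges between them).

The largest bag has 4 vertices, giving width 3; this decomposition certifies tw(G) ≤ 3. For the lower bound: the 4 vertex sets {0,6}, {2,4}, {3}, {1} are disjoint, each induces a connected subgraph, and every pair is joined by at least one edge of G. Contracting each set to a single vertex therefore yields K_{4} as a minor, and since treewidth is minor-monotone, tw(G) ≥ tw(K_{4}) = 3. Therefore the treewidth is 3.

Treewidth 3.
Bags: B1 = {0, 3, 4, 6}  B2 = {0, 2, 3, 4}  B3 = {0, 1, 3, 4}  B4 = {0, 3, 4, 5}
Tree: B1–B2, B2–B3, B3–B4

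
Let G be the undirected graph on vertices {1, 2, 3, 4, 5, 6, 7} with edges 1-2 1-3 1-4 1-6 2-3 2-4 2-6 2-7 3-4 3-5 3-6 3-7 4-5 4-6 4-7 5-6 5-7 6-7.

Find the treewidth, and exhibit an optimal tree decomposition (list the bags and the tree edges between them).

Treewidth 4.
One such decomposition:
Bags: B1 = {1, 2, 3, 4, 6}  B2 = {2, 3, 4, 6, 7}  B3 = {3, 4, 5, 6, 7}
Tree: B1–B2, B2–B3

The largest bag has 5 vertices, giving width 4; this decomposition certifies tw(G) ≤ 4. For the lower bound, the 5 vertices {1, 2, 3, 4, 6} are pairwise adjacent, and any tree decomposition puts a clique entirely inside one bag — forcing width ≥ 4. Combining the bounds, tw(G) = 4.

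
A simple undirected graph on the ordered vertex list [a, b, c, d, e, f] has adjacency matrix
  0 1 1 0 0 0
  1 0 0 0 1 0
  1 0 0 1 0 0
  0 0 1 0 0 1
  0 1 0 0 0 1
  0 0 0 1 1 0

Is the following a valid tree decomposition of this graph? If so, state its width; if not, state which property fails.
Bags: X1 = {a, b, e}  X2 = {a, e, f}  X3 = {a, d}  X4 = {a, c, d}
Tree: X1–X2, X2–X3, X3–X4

No — edge (f,d) lies in no bag.

A tree decomposition must satisfy three properties: every vertex lies in some bag; for every edge, both endpoints lie together in some bag; and for every vertex, the bags containing it form a connected subtree. Here edge (f,d) lies in no bag, so the decomposition is invalid.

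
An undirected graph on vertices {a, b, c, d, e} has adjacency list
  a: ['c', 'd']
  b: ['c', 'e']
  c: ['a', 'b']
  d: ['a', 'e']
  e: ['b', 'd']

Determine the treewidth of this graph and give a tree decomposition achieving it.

Treewidth 2.
One optimal decomposition is:
Bags: B1 = {b, d, e}  B2 = {b, c, d}  B3 = {a, c, d}
Tree: B1–B2, B2–B3

Every bag has size at most 3, so the width is 3 − 1 = 2 and tw(G) ≤ 2. Since d–e–b–c–a–d is a cycle in G, G is not acyclic. Forests are exactly the graphs of treewidth ≤ 1, so tw(G) ≥ 2. The upper and lower bounds meet at 2, so that is the treewidth.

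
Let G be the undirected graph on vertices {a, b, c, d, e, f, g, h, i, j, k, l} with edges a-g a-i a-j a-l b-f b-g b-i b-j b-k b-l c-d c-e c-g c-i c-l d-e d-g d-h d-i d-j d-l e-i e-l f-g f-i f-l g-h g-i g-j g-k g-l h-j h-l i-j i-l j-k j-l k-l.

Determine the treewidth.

4

A width-4 tree decomposition is:
Bags: B1 = {a, g, i, j, l}  B2 = {b, g, i, j, l}  B3 = {d, g, i, j, l}  B4 = {c, d, g, i, l}  B5 = {b, g, j, k, l}  B6 = {d, g, h, j, l}  B7 = {c, d, e, i, l}  B8 = {b, f, g, i, l}
Tree: B1–B2, B2–B3, B3–B4, B2–B5, B3–B6, B4–B7, B2–B8
Each bag holds 5 vertices, so the decomposition has width 4, which upper-bounds the treewidth. Conversely, {d, g, h, j, l} is a clique of size 5, and the vertices of any clique must share a bag in every tree decomposition; so some bag has ≥ 5 vertices and tw(G) ≥ 4. Therefore the treewidth is 4.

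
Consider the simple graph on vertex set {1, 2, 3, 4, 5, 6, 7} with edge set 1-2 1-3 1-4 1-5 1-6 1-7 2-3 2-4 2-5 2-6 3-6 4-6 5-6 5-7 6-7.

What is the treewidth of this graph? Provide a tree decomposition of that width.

Treewidth 3.
One optimal decomposition is:
Bags: B1 = {1, 2, 5, 6}  B2 = {1, 2, 4, 6}  B3 = {1, 5, 6, 7}  B4 = {1, 2, 3, 6}
Tree: B1–B2, B1–B3, B1–B4

Every bag has size at most 4, so the width is 4 − 1 = 3 and tw(G) ≤ 3. Conversely, {1, 2, 3, 6} is a clique of size 4, and the vertices of any clique must share a bag in every tree decomposition; so some bag has ≥ 4 vertices and tw(G) ≥ 3. Therefore the treewidth is 3.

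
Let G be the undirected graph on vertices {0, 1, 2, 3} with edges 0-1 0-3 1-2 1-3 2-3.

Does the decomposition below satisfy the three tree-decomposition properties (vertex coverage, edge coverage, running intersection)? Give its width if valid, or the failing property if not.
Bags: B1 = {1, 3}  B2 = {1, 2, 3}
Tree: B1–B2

No — vertex 0 appears in no bag.

A tree decomposition must satisfy three properties: every vertex lies in some bag; for every edge, both endpoints lie together in some bag; and for every vertex, the bags containing it form a connected subtree. Here vertex 0 appears in no bag, so the decomposition is invalid.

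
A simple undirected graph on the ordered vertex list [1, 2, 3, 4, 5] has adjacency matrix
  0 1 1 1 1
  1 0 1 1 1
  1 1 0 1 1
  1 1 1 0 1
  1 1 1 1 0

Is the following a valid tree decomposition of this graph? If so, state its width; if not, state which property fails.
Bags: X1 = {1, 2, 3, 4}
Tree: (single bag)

No — vertex 5 appears in no bag.

A tree decomposition must satisfy three properties: every vertex lies in some bag; for every edge, both endpoints lie together in some bag; and for every vertex, the bags containing it form a connected subtree. Here vertex 5 appears in no bag, so the decomposition is invalid.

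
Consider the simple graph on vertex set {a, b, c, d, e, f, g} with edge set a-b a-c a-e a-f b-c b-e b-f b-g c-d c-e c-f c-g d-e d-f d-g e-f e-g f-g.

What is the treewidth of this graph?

4

A width-4 tree decomposition is:
Bags: B1 = {c, d, e, f, g}  B2 = {b, c, e, f, g}  B3 = {a, b, c, e, f}
Tree: B1–B2, B2–B3
Each bag holds 5 vertices, so the decomposition has width 4, which upper-bounds the treewidth. Conversely, {c, d, e, f, g} is a clique of size 5, and the vertices of any clique must share a bag in every tree decomposition; so some bag has ≥ 5 vertices and tw(G) ≥ 4. Therefore the treewidth is 4.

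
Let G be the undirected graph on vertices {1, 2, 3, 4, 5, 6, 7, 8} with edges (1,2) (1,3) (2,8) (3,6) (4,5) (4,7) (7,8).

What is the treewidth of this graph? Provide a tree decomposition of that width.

Each bag holds 2 vertices, so the decomposition has width 1, which upper-bounds the treewidth. G has an edge, so its treewidth is at least 1. Hence tw(G) = 1 exactly.

Treewidth 1.
One optimal decomposition is:
Bags: B1 = {3, 6}  B2 = {1, 3}  B3 = {1, 2}  B4 = {2, 8}  B5 = {7, 8}  B6 = {4, 7}  B7 = {4, 5}
Tree: B1–B2, B2–B3, B3–B4, B4–B5, B5–B6, B6–B7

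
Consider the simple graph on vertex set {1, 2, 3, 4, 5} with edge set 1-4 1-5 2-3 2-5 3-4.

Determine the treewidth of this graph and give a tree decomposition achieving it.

Each bag holds 3 vertices, so the decomposition has width 2, which upper-bounds the treewidth. The edges 3–2–5–1–4–3 form a cycle, so G is not a tree and its treewidth is at least 2. Combining the bounds, tw(G) = 2.

Treewidth 2.
Bags: B1 = {2, 3, 5}  B2 = {1, 3, 5}  B3 = {1, 3, 4}
Tree: B1–B2, B2–B3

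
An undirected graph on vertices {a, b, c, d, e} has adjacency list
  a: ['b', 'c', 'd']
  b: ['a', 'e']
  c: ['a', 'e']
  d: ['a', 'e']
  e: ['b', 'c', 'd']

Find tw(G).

A width-2 tree decomposition is:
Bags: B1 = {a, c, e}  B2 = {a, d, e}  B3 = {a, b, e}
Tree: B1–B2, B2–B3
The largest bag has 3 vertices, giving width 2; this decomposition certifies tw(G) ≤ 2. Since c–a–d–e–c is a cycle in G, G is not acyclic. Forests are exactly the graphs of treewidth ≤ 1, so tw(G) ≥ 2. The upper and lower bounds meet at 2, so that is the treewidth.

2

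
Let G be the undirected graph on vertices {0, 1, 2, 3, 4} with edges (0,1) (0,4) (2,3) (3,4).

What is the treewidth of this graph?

A width-1 tree decomposition is:
Bags: B1 = {0, 1}  B2 = {0, 4}  B3 = {3, 4}  B4 = {2, 3}
Tree: B1–B2, B2–B3, B3–B4
The largest bag has 2 vertices, giving width 1; this decomposition certifies tw(G) ≤ 1. Any graph with an edge has treewidth ≥ 1, and G has the edge 1–0. Hence tw(G) = 1 exactly.

1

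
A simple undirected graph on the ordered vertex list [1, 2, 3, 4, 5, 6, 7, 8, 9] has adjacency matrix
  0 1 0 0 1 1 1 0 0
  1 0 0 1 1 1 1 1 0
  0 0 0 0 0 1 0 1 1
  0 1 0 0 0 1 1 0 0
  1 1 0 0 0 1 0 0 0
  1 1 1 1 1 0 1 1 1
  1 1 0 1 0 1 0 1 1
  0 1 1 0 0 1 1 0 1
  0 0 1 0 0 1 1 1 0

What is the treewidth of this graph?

3

A width-3 tree decomposition is:
Bags: B1 = {2, 6, 7, 8}  B2 = {6, 7, 8, 9}  B3 = {1, 2, 6, 7}  B4 = {3, 6, 8, 9}  B5 = {1, 2, 5, 6}  B6 = {2, 4, 6, 7}
Tree: B1–B2, B1–B3, B2–B4, B3–B5, B1–B6
Each bag holds 4 vertices, so the decomposition has width 3, which upper-bounds the treewidth. For the lower bound, the 4 vertices {3, 6, 8, 9} are pairwise adjacent, and any tree decomposition puts a clique entirely inside one bag — forcing width ≥ 3. The upper and lower bounds meet at 3, so that is the treewidth.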